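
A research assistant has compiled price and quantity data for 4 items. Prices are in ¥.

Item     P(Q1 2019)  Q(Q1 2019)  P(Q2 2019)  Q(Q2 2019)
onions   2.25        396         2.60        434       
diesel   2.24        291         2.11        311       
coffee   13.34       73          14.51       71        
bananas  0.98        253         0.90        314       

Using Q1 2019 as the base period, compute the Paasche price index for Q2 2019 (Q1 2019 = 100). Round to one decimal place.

105.8

Paasche price index uses current-period quantities as weights.
ΣP(Q2 2019)·Q(Q2 2019) = 2.60×434 + 2.11×311 + 14.51×71 + 0.90×314 = 1128.4 + 656.21 + 1030.21 + 282.6 = 3097.42
ΣP(Q1 2019)·Q(Q2 2019) = 2.25×434 + 2.24×311 + 13.34×71 + 0.98×314 = 976.5 + 696.64 + 947.14 + 307.72 = 2928
Index = 3097.42 / 2928 × 100 = 105.7862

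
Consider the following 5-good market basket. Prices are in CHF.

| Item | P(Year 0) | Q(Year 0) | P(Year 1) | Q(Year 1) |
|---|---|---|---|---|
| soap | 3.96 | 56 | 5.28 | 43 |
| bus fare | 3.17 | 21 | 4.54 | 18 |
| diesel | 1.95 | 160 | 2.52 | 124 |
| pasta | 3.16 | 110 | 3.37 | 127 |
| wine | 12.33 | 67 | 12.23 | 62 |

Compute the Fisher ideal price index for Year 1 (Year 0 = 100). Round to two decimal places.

111.20

Laspeyres component (base-period weights):
ΣP(Year 1)Q(Year 0) = 5.28×56 + 4.54×21 + 2.52×160 + 3.37×110 + 12.23×67 = 295.68 + 95.34 + 403.2 + 370.7 + 819.41 = 1984.33
ΣP(Year 0)Q(Year 0) = 3.96×56 + 3.17×21 + 1.95×160 + 3.16×110 + 12.33×67 = 221.76 + 66.57 + 312 + 347.6 + 826.11 = 1774.04
L = 1984.33 / 1774.04 × 100 = 111.8537
Paasche component (current-period weights):
ΣP(Year 1)Q(Year 1) = 5.28×43 + 4.54×18 + 2.52×124 + 3.37×127 + 12.23×62 = 227.04 + 81.72 + 312.48 + 427.99 + 758.26 = 1807.49
ΣP(Year 0)Q(Year 1) = 3.96×43 + 3.17×18 + 1.95×124 + 3.16×127 + 12.33×62 = 170.28 + 57.06 + 241.8 + 401.32 + 764.46 = 1634.92
P = 1807.49 / 1634.92 × 100 = 110.5553
Fisher = √(L × P) = √(111.8537 × 110.5553) = 111.2026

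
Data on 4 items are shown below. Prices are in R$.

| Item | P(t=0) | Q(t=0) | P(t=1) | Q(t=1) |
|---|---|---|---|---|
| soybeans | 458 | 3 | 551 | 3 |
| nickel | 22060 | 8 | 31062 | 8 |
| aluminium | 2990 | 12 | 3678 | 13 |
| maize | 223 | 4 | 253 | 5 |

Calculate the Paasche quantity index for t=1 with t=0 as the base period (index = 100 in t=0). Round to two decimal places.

101.33

Paasche quantity index uses current-period prices as weights.
ΣP(t=1)·Q(t=1) = 551×3 + 31062×8 + 3678×13 + 253×5 = 1653 + 248496 + 47814 + 1265 = 299228
ΣP(t=1)·Q(t=0) = 551×3 + 31062×8 + 3678×12 + 253×4 = 1653 + 248496 + 44136 + 1012 = 295297
Index = 299228 / 295297 × 100 = 101.3312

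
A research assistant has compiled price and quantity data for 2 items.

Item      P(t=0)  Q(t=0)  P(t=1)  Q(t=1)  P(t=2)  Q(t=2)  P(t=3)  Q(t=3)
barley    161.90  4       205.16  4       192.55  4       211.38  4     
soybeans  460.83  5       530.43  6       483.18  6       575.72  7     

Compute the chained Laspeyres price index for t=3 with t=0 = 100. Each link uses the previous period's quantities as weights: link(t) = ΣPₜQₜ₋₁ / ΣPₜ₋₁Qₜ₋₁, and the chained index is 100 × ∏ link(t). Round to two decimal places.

Link t=0→t=1:
ΣP(t=1)Q(t=0) = 205.16×4 + 530.43×5 = 820.64 + 2652.15 = 3472.79
ΣP(t=0)Q(t=0) = 161.90×4 + 460.83×5 = 647.6 + 2304.15 = 2951.75
link = 3472.79/2951.75 = 1.176519
Link t=1→t=2:
ΣP(t=2)Q(t=1) = 192.55×4 + 483.18×6 = 770.2 + 2899.08 = 3669.28
ΣP(t=1)Q(t=1) = 205.16×4 + 530.43×6 = 820.64 + 3182.58 = 4003.22
link = 3669.28/4003.22 = 0.916582
Link t=2→t=3:
ΣP(t=3)Q(t=2) = 211.38×4 + 575.72×6 = 845.52 + 3454.32 = 4299.84
ΣP(t=2)Q(t=2) = 192.55×4 + 483.18×6 = 770.2 + 2899.08 = 3669.28
link = 4299.84/3669.28 = 1.171848
Chained index = 100 × 1.176519 × 0.916582 × 1.171848 = 126.3694

126.37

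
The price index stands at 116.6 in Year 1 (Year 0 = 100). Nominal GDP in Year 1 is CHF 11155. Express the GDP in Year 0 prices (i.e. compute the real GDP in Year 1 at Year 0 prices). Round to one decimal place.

9566.9

Real = Nominal ÷ (Index/100) = 11155 ÷ (116.6/100)
     = 11155 ÷ 1.166 = 9566.8954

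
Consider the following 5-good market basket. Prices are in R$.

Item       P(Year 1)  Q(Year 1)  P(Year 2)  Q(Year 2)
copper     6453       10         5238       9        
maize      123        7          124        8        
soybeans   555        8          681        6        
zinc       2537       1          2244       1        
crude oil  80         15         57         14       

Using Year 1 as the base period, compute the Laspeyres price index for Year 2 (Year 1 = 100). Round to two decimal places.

Laspeyres price index uses base-period quantities as weights.
ΣP(Year 2)·Q(Year 1) = 5238×10 + 124×7 + 681×8 + 2244×1 + 57×15 = 52380 + 868 + 5448 + 2244 + 855 = 61795
ΣP(Year 1)·Q(Year 1) = 6453×10 + 123×7 + 555×8 + 2537×1 + 80×15 = 64530 + 861 + 4440 + 2537 + 1200 = 73568
Index = 61795 / 73568 × 100 = 83.9971

84.00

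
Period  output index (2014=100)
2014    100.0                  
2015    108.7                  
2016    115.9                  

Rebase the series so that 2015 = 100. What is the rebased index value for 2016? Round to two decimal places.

106.62

Rebased(2016) = 115.9 / 108.7 × 100 = 106.6237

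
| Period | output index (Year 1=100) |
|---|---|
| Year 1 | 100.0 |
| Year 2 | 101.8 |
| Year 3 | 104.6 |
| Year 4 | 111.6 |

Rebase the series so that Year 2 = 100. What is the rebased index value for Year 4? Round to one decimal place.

Rebased(Year 4) = 111.6 / 101.8 × 100 = 109.6267

109.6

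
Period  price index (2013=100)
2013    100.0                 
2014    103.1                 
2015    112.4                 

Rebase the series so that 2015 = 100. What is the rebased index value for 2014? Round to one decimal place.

Rebased(2014) = 103.1 / 112.4 × 100 = 91.7260

91.7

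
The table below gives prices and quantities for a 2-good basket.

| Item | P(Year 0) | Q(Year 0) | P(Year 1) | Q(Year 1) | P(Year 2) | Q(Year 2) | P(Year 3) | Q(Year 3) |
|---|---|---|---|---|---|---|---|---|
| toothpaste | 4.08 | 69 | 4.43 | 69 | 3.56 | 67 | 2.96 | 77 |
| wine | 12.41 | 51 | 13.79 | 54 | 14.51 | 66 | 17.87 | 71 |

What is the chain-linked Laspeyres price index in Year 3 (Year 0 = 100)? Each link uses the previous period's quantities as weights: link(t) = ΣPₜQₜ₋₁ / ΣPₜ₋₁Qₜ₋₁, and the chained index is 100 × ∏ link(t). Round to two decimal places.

124.53

Link Year 0→Year 1:
ΣP(Year 1)Q(Year 0) = 4.43×69 + 13.79×51 = 305.67 + 703.29 = 1008.96
ΣP(Year 0)Q(Year 0) = 4.08×69 + 12.41×51 = 281.52 + 632.91 = 914.43
link = 1008.96/914.43 = 1.103376
Link Year 1→Year 2:
ΣP(Year 2)Q(Year 1) = 3.56×69 + 14.51×54 = 245.64 + 783.54 = 1029.18
ΣP(Year 1)Q(Year 1) = 4.43×69 + 13.79×54 = 305.67 + 744.66 = 1050.33
link = 1029.18/1050.33 = 0.979863
Link Year 2→Year 3:
ΣP(Year 3)Q(Year 2) = 2.96×67 + 17.87×66 = 198.32 + 1179.42 = 1377.74
ΣP(Year 2)Q(Year 2) = 3.56×67 + 14.51×66 = 238.52 + 957.66 = 1196.18
link = 1377.74/1196.18 = 1.151783
Chained index = 100 × 1.103376 × 0.979863 × 1.151783 = 124.5259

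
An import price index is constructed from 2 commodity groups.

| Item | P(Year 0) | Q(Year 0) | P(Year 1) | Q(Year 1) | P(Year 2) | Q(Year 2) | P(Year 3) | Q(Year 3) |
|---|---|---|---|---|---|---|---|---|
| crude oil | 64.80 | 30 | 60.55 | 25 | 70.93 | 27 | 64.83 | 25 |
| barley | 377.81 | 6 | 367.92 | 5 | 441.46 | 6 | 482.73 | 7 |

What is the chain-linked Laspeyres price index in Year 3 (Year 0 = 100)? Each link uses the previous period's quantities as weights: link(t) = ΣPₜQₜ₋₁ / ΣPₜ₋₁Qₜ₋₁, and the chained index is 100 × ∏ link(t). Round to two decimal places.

Link Year 0→Year 1:
ΣP(Year 1)Q(Year 0) = 60.55×30 + 367.92×6 = 1816.5 + 2207.52 = 4024.02
ΣP(Year 0)Q(Year 0) = 64.80×30 + 377.81×6 = 1944 + 2266.86 = 4210.86
link = 4024.02/4210.86 = 0.955629
Link Year 1→Year 2:
ΣP(Year 2)Q(Year 1) = 70.93×25 + 441.46×5 = 1773.25 + 2207.3 = 3980.55
ΣP(Year 1)Q(Year 1) = 60.55×25 + 367.92×5 = 1513.75 + 1839.6 = 3353.35
link = 3980.55/3353.35 = 1.187037
Link Year 2→Year 3:
ΣP(Year 3)Q(Year 2) = 64.83×27 + 482.73×6 = 1750.41 + 2896.38 = 4646.79
ΣP(Year 2)Q(Year 2) = 70.93×27 + 441.46×6 = 1915.11 + 2648.76 = 4563.87
link = 4646.79/4563.87 = 1.018169
Chained index = 100 × 0.955629 × 1.187037 × 1.018169 = 115.4977

115.50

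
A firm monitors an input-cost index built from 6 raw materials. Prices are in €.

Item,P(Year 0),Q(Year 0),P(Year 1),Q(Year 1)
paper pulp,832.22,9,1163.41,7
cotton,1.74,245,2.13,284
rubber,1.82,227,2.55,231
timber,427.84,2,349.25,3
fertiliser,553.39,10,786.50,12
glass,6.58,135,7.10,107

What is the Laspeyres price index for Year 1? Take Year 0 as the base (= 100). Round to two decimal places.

Laspeyres price index uses base-period quantities as weights.
ΣP(Year 1)·Q(Year 0) = 1163.41×9 + 2.13×245 + 2.55×227 + 349.25×2 + 786.50×10 + 7.10×135 = 10470.69 + 521.85 + 578.85 + 698.5 + 7865 + 958.5 = 21093.39
ΣP(Year 0)·Q(Year 0) = 832.22×9 + 1.74×245 + 1.82×227 + 427.84×2 + 553.39×10 + 6.58×135 = 7489.98 + 426.3 + 413.14 + 855.68 + 5533.9 + 888.3 = 15607.3
Index = 21093.39 / 15607.3 × 100 = 135.1508

135.15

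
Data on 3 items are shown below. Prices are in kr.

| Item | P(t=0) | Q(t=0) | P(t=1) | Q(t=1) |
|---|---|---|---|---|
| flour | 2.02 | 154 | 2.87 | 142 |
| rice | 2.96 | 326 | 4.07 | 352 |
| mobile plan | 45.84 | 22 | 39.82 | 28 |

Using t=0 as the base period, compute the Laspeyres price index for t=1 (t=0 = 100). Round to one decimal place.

115.8

Laspeyres price index uses base-period quantities as weights.
ΣP(t=1)·Q(t=0) = 2.87×154 + 4.07×326 + 39.82×22 = 441.98 + 1326.82 + 876.04 = 2644.84
ΣP(t=0)·Q(t=0) = 2.02×154 + 2.96×326 + 45.84×22 = 311.08 + 964.96 + 1008.48 = 2284.52
Index = 2644.84 / 2284.52 × 100 = 115.7722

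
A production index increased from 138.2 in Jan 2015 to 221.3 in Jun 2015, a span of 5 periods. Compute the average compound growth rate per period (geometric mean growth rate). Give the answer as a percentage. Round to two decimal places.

Growth factor = (221.3/138.2)^(1/5) = (1.601302)^(1/5) = 1.098739
Growth rate = 1.098739 − 1 = 0.098739 = 9.8739%

9.87%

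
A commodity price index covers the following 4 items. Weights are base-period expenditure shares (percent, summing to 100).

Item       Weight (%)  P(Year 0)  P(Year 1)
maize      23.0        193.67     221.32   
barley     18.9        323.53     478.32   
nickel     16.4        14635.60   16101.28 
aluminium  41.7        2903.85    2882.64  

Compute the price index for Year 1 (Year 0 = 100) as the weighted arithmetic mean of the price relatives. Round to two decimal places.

113.66

maize: 23.0 × (221.32/193.67) = 23.0 × 1.142769 = 26.2837
barley: 18.9 × (478.32/323.53) = 18.9 × 1.478441 = 27.9425
nickel: 16.4 × (16101.28/14635.60) = 16.4 × 1.100145 = 18.0424
aluminium: 41.7 × (2882.64/2903.85) = 41.7 × 0.992696 = 41.3954
Index = Σ wᵢ·(p₁ᵢ/p₀ᵢ) = 26.2837 + 27.9425 + 18.0424 + 41.3954 = 113.6640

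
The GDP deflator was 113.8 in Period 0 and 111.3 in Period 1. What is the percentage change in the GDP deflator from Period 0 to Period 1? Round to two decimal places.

Change = (111.3 − 113.8) / 113.8 × 100
       = -2.5 / 113.8 × 100 = -2.1968%

-2.20%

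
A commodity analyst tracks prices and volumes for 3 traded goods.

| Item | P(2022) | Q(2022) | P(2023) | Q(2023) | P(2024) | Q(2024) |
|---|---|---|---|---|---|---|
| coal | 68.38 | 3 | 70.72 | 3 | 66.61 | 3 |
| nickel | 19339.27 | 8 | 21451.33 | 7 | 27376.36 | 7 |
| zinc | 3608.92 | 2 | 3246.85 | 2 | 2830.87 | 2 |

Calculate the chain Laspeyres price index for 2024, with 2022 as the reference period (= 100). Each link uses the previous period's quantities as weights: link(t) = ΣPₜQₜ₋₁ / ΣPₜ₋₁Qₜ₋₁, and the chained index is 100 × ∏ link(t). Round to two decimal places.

Link 2022→2023:
ΣP(2023)Q(2022) = 70.72×3 + 21451.33×8 + 3246.85×2 = 212.16 + 171610.64 + 6493.7 = 178316.5
ΣP(2022)Q(2022) = 68.38×3 + 19339.27×8 + 3608.92×2 = 205.14 + 154714.16 + 7217.84 = 162137.14
link = 178316.5/162137.14 = 1.099788
Link 2023→2024:
ΣP(2024)Q(2023) = 66.61×3 + 27376.36×7 + 2830.87×2 = 199.83 + 191634.52 + 5661.74 = 197496.09
ΣP(2023)Q(2023) = 70.72×3 + 21451.33×7 + 3246.85×2 = 212.16 + 150159.31 + 6493.7 = 156865.17
link = 197496.09/156865.17 = 1.259018
Chained index = 100 × 1.099788 × 1.259018 = 138.4653

138.47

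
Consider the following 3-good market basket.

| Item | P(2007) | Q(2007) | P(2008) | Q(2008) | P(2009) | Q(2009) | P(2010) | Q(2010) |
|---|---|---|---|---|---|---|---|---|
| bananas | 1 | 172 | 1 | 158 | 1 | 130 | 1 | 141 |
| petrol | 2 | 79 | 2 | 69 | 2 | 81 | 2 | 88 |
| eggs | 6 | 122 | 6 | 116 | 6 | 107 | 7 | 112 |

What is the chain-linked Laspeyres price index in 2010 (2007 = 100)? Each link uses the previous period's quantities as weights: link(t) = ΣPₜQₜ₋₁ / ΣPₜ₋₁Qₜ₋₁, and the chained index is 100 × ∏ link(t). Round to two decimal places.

111.46

Link 2007→2008:
ΣP(2008)Q(2007) = 1×172 + 2×79 + 6×122 = 172 + 158 + 732 = 1062
ΣP(2007)Q(2007) = 1×172 + 2×79 + 6×122 = 172 + 158 + 732 = 1062
link = 1062/1062 = 1.000000
Link 2008→2009:
ΣP(2009)Q(2008) = 1×158 + 2×69 + 6×116 = 158 + 138 + 696 = 992
ΣP(2008)Q(2008) = 1×158 + 2×69 + 6×116 = 158 + 138 + 696 = 992
link = 992/992 = 1.000000
Link 2009→2010:
ΣP(2010)Q(2009) = 1×130 + 2×81 + 7×107 = 130 + 162 + 749 = 1041
ΣP(2009)Q(2009) = 1×130 + 2×81 + 6×107 = 130 + 162 + 642 = 934
link = 1041/934 = 1.114561
Chained index = 100 × 1.000000 × 1.000000 × 1.114561 = 111.4561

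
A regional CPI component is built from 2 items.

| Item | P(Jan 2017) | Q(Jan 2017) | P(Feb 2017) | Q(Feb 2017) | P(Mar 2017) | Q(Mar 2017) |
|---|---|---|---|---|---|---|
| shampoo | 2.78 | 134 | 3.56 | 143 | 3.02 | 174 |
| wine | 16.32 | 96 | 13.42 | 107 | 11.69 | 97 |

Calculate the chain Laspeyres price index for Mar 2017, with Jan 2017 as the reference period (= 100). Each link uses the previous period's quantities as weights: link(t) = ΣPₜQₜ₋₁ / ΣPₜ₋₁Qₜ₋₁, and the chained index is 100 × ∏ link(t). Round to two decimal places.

Link Jan 2017→Feb 2017:
ΣP(Feb 2017)Q(Jan 2017) = 3.56×134 + 13.42×96 = 477.04 + 1288.32 = 1765.36
ΣP(Jan 2017)Q(Jan 2017) = 2.78×134 + 16.32×96 = 372.52 + 1566.72 = 1939.24
link = 1765.36/1939.24 = 0.910336
Link Feb 2017→Mar 2017:
ΣP(Mar 2017)Q(Feb 2017) = 3.02×143 + 11.69×107 = 431.86 + 1250.83 = 1682.69
ΣP(Feb 2017)Q(Feb 2017) = 3.56×143 + 13.42×107 = 509.08 + 1435.94 = 1945.02
link = 1682.69/1945.02 = 0.865127
Chained index = 100 × 0.910336 × 0.865127 = 78.7557

78.76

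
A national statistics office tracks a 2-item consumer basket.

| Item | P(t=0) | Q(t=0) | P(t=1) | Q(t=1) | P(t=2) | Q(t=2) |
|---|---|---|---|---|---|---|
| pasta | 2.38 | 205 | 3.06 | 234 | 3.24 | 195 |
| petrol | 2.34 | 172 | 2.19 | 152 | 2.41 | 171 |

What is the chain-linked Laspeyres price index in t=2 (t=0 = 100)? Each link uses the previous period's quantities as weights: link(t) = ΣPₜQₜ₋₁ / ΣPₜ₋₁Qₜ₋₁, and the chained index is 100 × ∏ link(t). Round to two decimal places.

Link t=0→t=1:
ΣP(t=1)Q(t=0) = 3.06×205 + 2.19×172 = 627.3 + 376.68 = 1003.98
ΣP(t=0)Q(t=0) = 2.38×205 + 2.34×172 = 487.9 + 402.48 = 890.38
link = 1003.98/890.38 = 1.127586
Link t=1→t=2:
ΣP(t=2)Q(t=1) = 3.24×234 + 2.41×152 = 758.16 + 366.32 = 1124.48
ΣP(t=1)Q(t=1) = 3.06×234 + 2.19×152 = 716.04 + 332.88 = 1048.92
link = 1124.48/1048.92 = 1.072036
Chained index = 100 × 1.127586 × 1.072036 = 120.8813

120.88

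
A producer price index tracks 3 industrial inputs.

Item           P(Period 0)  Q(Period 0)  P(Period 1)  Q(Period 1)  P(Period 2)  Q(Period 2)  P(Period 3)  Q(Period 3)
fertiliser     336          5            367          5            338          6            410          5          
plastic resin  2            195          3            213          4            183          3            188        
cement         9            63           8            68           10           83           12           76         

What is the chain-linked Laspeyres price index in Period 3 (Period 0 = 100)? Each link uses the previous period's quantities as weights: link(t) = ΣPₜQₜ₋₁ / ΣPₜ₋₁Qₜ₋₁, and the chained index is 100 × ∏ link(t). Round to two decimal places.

Link Period 0→Period 1:
ΣP(Period 1)Q(Period 0) = 367×5 + 3×195 + 8×63 = 1835 + 585 + 504 = 2924
ΣP(Period 0)Q(Period 0) = 336×5 + 2×195 + 9×63 = 1680 + 390 + 567 = 2637
link = 2924/2637 = 1.108836
Link Period 1→Period 2:
ΣP(Period 2)Q(Period 1) = 338×5 + 4×213 + 10×68 = 1690 + 852 + 680 = 3222
ΣP(Period 1)Q(Period 1) = 367×5 + 3×213 + 8×68 = 1835 + 639 + 544 = 3018
link = 3222/3018 = 1.067594
Link Period 2→Period 3:
ΣP(Period 3)Q(Period 2) = 410×6 + 3×183 + 12×83 = 2460 + 549 + 996 = 4005
ΣP(Period 2)Q(Period 2) = 338×6 + 4×183 + 10×83 = 2028 + 732 + 830 = 3590
link = 4005/3590 = 1.115599
Chained index = 100 × 1.108836 × 1.067594 × 1.115599 = 132.0631

132.06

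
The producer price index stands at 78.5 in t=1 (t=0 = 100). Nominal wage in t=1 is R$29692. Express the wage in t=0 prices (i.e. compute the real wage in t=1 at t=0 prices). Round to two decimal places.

37824.20

Real = Nominal ÷ (Index/100) = 29692 ÷ (78.5/100)
     = 29692 ÷ 0.785 = 37824.2038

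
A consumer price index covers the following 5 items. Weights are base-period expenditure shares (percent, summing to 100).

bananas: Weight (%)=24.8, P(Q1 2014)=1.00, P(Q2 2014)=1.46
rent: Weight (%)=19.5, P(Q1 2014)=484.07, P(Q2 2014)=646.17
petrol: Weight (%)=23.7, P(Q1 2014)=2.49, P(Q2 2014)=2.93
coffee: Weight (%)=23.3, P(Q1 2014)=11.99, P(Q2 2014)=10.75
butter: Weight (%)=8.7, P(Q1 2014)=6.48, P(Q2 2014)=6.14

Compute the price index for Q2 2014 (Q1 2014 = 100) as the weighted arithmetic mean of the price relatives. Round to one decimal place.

bananas: 24.8 × (1.46/1.00) = 24.8 × 1.460000 = 36.2080
rent: 19.5 × (646.17/484.07) = 19.5 × 1.334869 = 26.0299
petrol: 23.7 × (2.93/2.49) = 23.7 × 1.176707 = 27.8880
coffee: 23.3 × (10.75/11.99) = 23.3 × 0.896580 = 20.8903
butter: 8.7 × (6.14/6.48) = 8.7 × 0.947531 = 8.2435
Index = Σ wᵢ·(p₁ᵢ/p₀ᵢ) = 36.2080 + 26.0299 + 27.8880 + 20.8903 + 8.2435 = 119.2597

119.3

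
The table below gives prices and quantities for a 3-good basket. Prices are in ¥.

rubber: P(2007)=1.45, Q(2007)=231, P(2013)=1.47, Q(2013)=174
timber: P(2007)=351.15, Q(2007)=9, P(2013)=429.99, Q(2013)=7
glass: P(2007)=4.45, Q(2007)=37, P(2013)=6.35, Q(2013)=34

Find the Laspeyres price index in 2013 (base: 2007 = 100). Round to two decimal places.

Laspeyres price index uses base-period quantities as weights.
ΣP(2013)·Q(2007) = 1.47×231 + 429.99×9 + 6.35×37 = 339.57 + 3869.91 + 234.95 = 4444.43
ΣP(2007)·Q(2007) = 1.45×231 + 351.15×9 + 4.45×37 = 334.95 + 3160.35 + 164.65 = 3659.95
Index = 4444.43 / 3659.95 × 100 = 121.4342

121.43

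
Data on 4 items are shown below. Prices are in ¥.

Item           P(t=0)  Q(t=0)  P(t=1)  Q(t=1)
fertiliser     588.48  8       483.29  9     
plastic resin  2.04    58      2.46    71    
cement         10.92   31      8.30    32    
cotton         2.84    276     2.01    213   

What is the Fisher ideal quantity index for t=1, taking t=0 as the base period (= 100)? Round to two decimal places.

107.87

Laspeyres component (base-period weights):
ΣP(t=0)Q(t=1) = 588.48×9 + 2.04×71 + 10.92×32 + 2.84×213 = 5296.32 + 144.84 + 349.44 + 604.92 = 6395.52
ΣP(t=0)Q(t=0) = 588.48×8 + 2.04×58 + 10.92×31 + 2.84×276 = 4707.84 + 118.32 + 338.52 + 783.84 = 5948.52
L = 6395.52 / 5948.52 × 100 = 107.5145
Paasche component (current-period weights):
ΣP(t=1)Q(t=1) = 483.29×9 + 2.46×71 + 8.30×32 + 2.01×213 = 4349.61 + 174.66 + 265.6 + 428.13 = 5218
ΣP(t=1)Q(t=0) = 483.29×8 + 2.46×58 + 8.30×31 + 2.01×276 = 3866.32 + 142.68 + 257.3 + 554.76 = 4821.06
P = 5218 / 4821.06 × 100 = 108.2335
Fisher = √(L × P) = √(107.5145 × 108.2335) = 107.8734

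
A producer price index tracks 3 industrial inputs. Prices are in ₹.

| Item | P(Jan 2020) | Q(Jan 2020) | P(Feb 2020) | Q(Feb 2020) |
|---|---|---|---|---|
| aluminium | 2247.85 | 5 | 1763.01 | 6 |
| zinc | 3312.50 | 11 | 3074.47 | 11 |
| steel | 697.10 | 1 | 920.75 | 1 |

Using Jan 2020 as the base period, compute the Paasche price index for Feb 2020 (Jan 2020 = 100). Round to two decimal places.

89.52

Paasche price index uses current-period quantities as weights.
ΣP(Feb 2020)·Q(Feb 2020) = 1763.01×6 + 3074.47×11 + 920.75×1 = 10578.06 + 33819.17 + 920.75 = 45317.98
ΣP(Jan 2020)·Q(Feb 2020) = 2247.85×6 + 3312.50×11 + 697.10×1 = 13487.1 + 36437.5 + 697.1 = 50621.7
Index = 45317.98 / 50621.7 × 100 = 89.5228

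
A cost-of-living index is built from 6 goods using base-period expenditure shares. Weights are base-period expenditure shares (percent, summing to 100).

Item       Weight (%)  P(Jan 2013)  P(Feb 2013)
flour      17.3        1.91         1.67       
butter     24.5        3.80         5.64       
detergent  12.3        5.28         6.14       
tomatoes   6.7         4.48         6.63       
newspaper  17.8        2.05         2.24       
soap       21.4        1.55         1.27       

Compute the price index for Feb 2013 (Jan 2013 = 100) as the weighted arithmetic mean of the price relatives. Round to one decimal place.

112.7

flour: 17.3 × (1.67/1.91) = 17.3 × 0.874346 = 15.1262
butter: 24.5 × (5.64/3.80) = 24.5 × 1.484211 = 36.3632
detergent: 12.3 × (6.14/5.28) = 12.3 × 1.162879 = 14.3034
tomatoes: 6.7 × (6.63/4.48) = 6.7 × 1.479911 = 9.9154
newspaper: 17.8 × (2.24/2.05) = 17.8 × 1.092683 = 19.4498
soap: 21.4 × (1.27/1.55) = 21.4 × 0.819355 = 17.5342
Index = Σ wᵢ·(p₁ᵢ/p₀ᵢ) = 15.1262 + 36.3632 + 14.3034 + 9.9154 + 19.4498 + 17.5342 = 112.6921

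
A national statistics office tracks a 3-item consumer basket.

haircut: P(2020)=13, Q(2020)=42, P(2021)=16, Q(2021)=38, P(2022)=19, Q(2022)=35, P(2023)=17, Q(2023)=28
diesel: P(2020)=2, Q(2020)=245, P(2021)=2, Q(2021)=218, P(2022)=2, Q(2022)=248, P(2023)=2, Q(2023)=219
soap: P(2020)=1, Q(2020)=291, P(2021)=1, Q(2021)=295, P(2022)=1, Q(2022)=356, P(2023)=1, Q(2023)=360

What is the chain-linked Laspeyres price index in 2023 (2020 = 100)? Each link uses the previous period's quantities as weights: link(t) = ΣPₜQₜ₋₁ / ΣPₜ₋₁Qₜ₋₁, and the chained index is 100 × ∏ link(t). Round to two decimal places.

Link 2020→2021:
ΣP(2021)Q(2020) = 16×42 + 2×245 + 1×291 = 672 + 490 + 291 = 1453
ΣP(2020)Q(2020) = 13×42 + 2×245 + 1×291 = 546 + 490 + 291 = 1327
link = 1453/1327 = 1.094951
Link 2021→2022:
ΣP(2022)Q(2021) = 19×38 + 2×218 + 1×295 = 722 + 436 + 295 = 1453
ΣP(2021)Q(2021) = 16×38 + 2×218 + 1×295 = 608 + 436 + 295 = 1339
link = 1453/1339 = 1.085138
Link 2022→2023:
ΣP(2023)Q(2022) = 17×35 + 2×248 + 1×356 = 595 + 496 + 356 = 1447
ΣP(2022)Q(2022) = 19×35 + 2×248 + 1×356 = 665 + 496 + 356 = 1517
link = 1447/1517 = 0.953856
Chained index = 100 × 1.094951 × 1.085138 × 0.953856 = 113.3346

113.33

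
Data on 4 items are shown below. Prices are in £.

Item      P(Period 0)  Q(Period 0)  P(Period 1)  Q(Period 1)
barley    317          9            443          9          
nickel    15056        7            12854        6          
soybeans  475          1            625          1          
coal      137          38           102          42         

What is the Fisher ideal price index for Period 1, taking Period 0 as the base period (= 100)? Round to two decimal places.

Laspeyres component (base-period weights):
ΣP(Period 1)Q(Period 0) = 443×9 + 12854×7 + 625×1 + 102×38 = 3987 + 89978 + 625 + 3876 = 98466
ΣP(Period 0)Q(Period 0) = 317×9 + 15056×7 + 475×1 + 137×38 = 2853 + 105392 + 475 + 5206 = 113926
L = 98466 / 113926 × 100 = 86.4298
Paasche component (current-period weights):
ΣP(Period 1)Q(Period 1) = 443×9 + 12854×6 + 625×1 + 102×42 = 3987 + 77124 + 625 + 4284 = 86020
ΣP(Period 0)Q(Period 1) = 317×9 + 15056×6 + 475×1 + 137×42 = 2853 + 90336 + 475 + 5754 = 99418
P = 86020 / 99418 × 100 = 86.5236
Fisher = √(L × P) = √(86.4298 × 86.5236) = 86.4767

86.48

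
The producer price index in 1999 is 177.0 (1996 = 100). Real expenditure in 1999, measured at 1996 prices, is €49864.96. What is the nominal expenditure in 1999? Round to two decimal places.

88260.98

Nominal = Real × (Index/100) = 49864.96 × (177.0/100)
        = 49864.96 × 1.770 = 88260.9792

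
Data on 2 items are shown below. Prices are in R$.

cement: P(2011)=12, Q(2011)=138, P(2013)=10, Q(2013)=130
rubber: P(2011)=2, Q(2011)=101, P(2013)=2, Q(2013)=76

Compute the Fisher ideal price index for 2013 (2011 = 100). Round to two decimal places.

84.98

Laspeyres component (base-period weights):
ΣP(2013)Q(2011) = 10×138 + 2×101 = 1380 + 202 = 1582
ΣP(2011)Q(2011) = 12×138 + 2×101 = 1656 + 202 = 1858
L = 1582 / 1858 × 100 = 85.1453
Paasche component (current-period weights):
ΣP(2013)Q(2013) = 10×130 + 2×76 = 1300 + 152 = 1452
ΣP(2011)Q(2013) = 12×130 + 2×76 = 1560 + 152 = 1712
P = 1452 / 1712 × 100 = 84.8131
Fisher = √(L × P) = √(85.1453 × 84.8131) = 84.9790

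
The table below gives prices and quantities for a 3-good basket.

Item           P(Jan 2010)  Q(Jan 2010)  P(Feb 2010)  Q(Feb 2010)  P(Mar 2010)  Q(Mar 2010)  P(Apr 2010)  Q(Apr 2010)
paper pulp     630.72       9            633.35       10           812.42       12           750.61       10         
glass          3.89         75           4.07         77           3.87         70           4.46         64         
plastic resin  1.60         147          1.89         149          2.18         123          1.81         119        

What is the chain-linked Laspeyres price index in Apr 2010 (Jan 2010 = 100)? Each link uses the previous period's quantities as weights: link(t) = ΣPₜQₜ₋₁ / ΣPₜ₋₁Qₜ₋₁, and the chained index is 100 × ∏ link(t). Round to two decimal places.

Link Jan 2010→Feb 2010:
ΣP(Feb 2010)Q(Jan 2010) = 633.35×9 + 4.07×75 + 1.89×147 = 5700.15 + 305.25 + 277.83 = 6283.23
ΣP(Jan 2010)Q(Jan 2010) = 630.72×9 + 3.89×75 + 1.60×147 = 5676.48 + 291.75 + 235.2 = 6203.43
link = 6283.23/6203.43 = 1.012864
Link Feb 2010→Mar 2010:
ΣP(Mar 2010)Q(Feb 2010) = 812.42×10 + 3.87×77 + 2.18×149 = 8124.2 + 297.99 + 324.82 = 8747.01
ΣP(Feb 2010)Q(Feb 2010) = 633.35×10 + 4.07×77 + 1.89×149 = 6333.5 + 313.39 + 281.61 = 6928.5
link = 8747.01/6928.5 = 1.262468
Link Mar 2010→Apr 2010:
ΣP(Apr 2010)Q(Mar 2010) = 750.61×12 + 4.46×70 + 1.81×123 = 9007.32 + 312.2 + 222.63 = 9542.15
ΣP(Mar 2010)Q(Mar 2010) = 812.42×12 + 3.87×70 + 2.18×123 = 9749.04 + 270.9 + 268.14 = 10288.08
link = 9542.15/10288.08 = 0.927496
Chained index = 100 × 1.012864 × 1.262468 × 0.927496 = 118.5996

118.60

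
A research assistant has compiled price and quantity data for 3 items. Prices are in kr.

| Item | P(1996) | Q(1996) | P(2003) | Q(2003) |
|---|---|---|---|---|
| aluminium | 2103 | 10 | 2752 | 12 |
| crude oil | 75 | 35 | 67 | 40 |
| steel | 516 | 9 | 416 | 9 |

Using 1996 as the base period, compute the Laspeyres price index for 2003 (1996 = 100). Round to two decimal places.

Laspeyres price index uses base-period quantities as weights.
ΣP(2003)·Q(1996) = 2752×10 + 67×35 + 416×9 = 27520 + 2345 + 3744 = 33609
ΣP(1996)·Q(1996) = 2103×10 + 75×35 + 516×9 = 21030 + 2625 + 4644 = 28299
Index = 33609 / 28299 × 100 = 118.7639

118.76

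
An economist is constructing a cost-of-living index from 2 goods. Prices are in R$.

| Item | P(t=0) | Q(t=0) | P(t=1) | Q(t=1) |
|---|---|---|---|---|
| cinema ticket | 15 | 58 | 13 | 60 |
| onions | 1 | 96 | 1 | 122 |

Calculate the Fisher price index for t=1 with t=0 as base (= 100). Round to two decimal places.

88.12

Laspeyres component (base-period weights):
ΣP(t=1)Q(t=0) = 13×58 + 1×96 = 754 + 96 = 850
ΣP(t=0)Q(t=0) = 15×58 + 1×96 = 870 + 96 = 966
L = 850 / 966 × 100 = 87.9917
Paasche component (current-period weights):
ΣP(t=1)Q(t=1) = 13×60 + 1×122 = 780 + 122 = 902
ΣP(t=0)Q(t=1) = 15×60 + 1×122 = 900 + 122 = 1022
P = 902 / 1022 × 100 = 88.2583
Fisher = √(L × P) = √(87.9917 × 88.2583) = 88.1249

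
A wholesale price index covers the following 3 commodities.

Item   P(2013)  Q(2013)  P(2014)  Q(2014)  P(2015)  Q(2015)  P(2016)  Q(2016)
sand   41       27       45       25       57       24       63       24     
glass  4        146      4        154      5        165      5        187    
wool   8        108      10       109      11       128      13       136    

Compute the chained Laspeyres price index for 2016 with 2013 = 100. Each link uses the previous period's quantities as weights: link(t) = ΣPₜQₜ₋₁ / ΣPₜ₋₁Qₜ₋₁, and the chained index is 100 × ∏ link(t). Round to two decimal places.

150.10

Link 2013→2014:
ΣP(2014)Q(2013) = 45×27 + 4×146 + 10×108 = 1215 + 584 + 1080 = 2879
ΣP(2013)Q(2013) = 41×27 + 4×146 + 8×108 = 1107 + 584 + 864 = 2555
link = 2879/2555 = 1.126810
Link 2014→2015:
ΣP(2015)Q(2014) = 57×25 + 5×154 + 11×109 = 1425 + 770 + 1199 = 3394
ΣP(2014)Q(2014) = 45×25 + 4×154 + 10×109 = 1125 + 616 + 1090 = 2831
link = 3394/2831 = 1.198870
Link 2015→2016:
ΣP(2016)Q(2015) = 63×24 + 5×165 + 13×128 = 1512 + 825 + 1664 = 4001
ΣP(2015)Q(2015) = 57×24 + 5×165 + 11×128 = 1368 + 825 + 1408 = 3601
link = 4001/3601 = 1.111080
Chained index = 100 × 1.126810 × 1.198870 × 1.111080 = 150.0957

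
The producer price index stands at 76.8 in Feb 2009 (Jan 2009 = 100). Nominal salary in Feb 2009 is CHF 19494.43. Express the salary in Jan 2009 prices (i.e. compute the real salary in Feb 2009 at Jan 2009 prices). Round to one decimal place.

Real = Nominal ÷ (Index/100) = 19494.43 ÷ (76.8/100)
     = 19494.43 ÷ 0.768 = 25383.3724

25383.4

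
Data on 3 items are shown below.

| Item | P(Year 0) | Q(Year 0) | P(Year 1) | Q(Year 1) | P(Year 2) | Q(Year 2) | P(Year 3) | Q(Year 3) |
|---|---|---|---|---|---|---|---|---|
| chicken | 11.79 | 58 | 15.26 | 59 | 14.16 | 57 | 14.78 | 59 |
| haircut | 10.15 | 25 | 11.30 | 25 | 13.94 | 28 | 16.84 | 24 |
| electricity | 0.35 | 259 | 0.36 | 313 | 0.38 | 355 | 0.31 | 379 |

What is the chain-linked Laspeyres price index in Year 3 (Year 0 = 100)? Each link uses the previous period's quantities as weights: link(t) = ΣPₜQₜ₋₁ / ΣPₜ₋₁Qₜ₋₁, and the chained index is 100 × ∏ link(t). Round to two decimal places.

131.80

Link Year 0→Year 1:
ΣP(Year 1)Q(Year 0) = 15.26×58 + 11.30×25 + 0.36×259 = 885.08 + 282.5 + 93.24 = 1260.82
ΣP(Year 0)Q(Year 0) = 11.79×58 + 10.15×25 + 0.35×259 = 683.82 + 253.75 + 90.65 = 1028.22
link = 1260.82/1028.22 = 1.226216
Link Year 1→Year 2:
ΣP(Year 2)Q(Year 1) = 14.16×59 + 13.94×25 + 0.38×313 = 835.44 + 348.5 + 118.94 = 1302.88
ΣP(Year 1)Q(Year 1) = 15.26×59 + 11.30×25 + 0.36×313 = 900.34 + 282.5 + 112.68 = 1295.52
link = 1302.88/1295.52 = 1.005681
Link Year 2→Year 3:
ΣP(Year 3)Q(Year 2) = 14.78×57 + 16.84×28 + 0.31×355 = 842.46 + 471.52 + 110.05 = 1424.03
ΣP(Year 2)Q(Year 2) = 14.16×57 + 13.94×28 + 0.38×355 = 807.12 + 390.32 + 134.9 = 1332.34
link = 1424.03/1332.34 = 1.068819
Chained index = 100 × 1.226216 × 1.005681 × 1.068819 = 131.8049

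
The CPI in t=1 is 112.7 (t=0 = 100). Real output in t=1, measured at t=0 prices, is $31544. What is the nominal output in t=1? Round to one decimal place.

Nominal = Real × (Index/100) = 31544 × (112.7/100)
        = 31544 × 1.127 = 35550.0880

35550.1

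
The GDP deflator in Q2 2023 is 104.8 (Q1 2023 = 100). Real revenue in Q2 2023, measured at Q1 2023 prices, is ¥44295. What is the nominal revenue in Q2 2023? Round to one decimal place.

46421.2

Nominal = Real × (Index/100) = 44295 × (104.8/100)
        = 44295 × 1.048 = 46421.1600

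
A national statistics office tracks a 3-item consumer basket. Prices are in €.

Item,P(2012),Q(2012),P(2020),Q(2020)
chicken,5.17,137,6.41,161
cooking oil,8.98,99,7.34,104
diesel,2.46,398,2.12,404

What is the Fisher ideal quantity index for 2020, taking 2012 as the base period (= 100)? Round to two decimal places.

107.71

Laspeyres component (base-period weights):
ΣP(2012)Q(2020) = 5.17×161 + 8.98×104 + 2.46×404 = 832.37 + 933.92 + 993.84 = 2760.13
ΣP(2012)Q(2012) = 5.17×137 + 8.98×99 + 2.46×398 = 708.29 + 889.02 + 979.08 = 2576.39
L = 2760.13 / 2576.39 × 100 = 107.1317
Paasche component (current-period weights):
ΣP(2020)Q(2020) = 6.41×161 + 7.34×104 + 2.12×404 = 1032.01 + 763.36 + 856.48 = 2651.85
ΣP(2020)Q(2012) = 6.41×137 + 7.34×99 + 2.12×398 = 878.17 + 726.66 + 843.76 = 2448.59
P = 2651.85 / 2448.59 × 100 = 108.3011
Fisher = √(L × P) = √(107.1317 × 108.3011) = 107.7148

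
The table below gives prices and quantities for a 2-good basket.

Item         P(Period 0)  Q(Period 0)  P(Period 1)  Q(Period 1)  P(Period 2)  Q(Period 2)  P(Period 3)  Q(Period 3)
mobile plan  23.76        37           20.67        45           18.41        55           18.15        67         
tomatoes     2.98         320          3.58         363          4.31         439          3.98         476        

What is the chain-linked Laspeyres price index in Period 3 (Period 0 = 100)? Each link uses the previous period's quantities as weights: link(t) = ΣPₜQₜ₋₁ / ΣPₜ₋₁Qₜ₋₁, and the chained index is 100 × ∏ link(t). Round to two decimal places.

105.74

Link Period 0→Period 1:
ΣP(Period 1)Q(Period 0) = 20.67×37 + 3.58×320 = 764.79 + 1145.6 = 1910.39
ΣP(Period 0)Q(Period 0) = 23.76×37 + 2.98×320 = 879.12 + 953.6 = 1832.72
link = 1910.39/1832.72 = 1.042380
Link Period 1→Period 2:
ΣP(Period 2)Q(Period 1) = 18.41×45 + 4.31×363 = 828.45 + 1564.53 = 2392.98
ΣP(Period 1)Q(Period 1) = 20.67×45 + 3.58×363 = 930.15 + 1299.54 = 2229.69
link = 2392.98/2229.69 = 1.073234
Link Period 2→Period 3:
ΣP(Period 3)Q(Period 2) = 18.15×55 + 3.98×439 = 998.25 + 1747.22 = 2745.47
ΣP(Period 2)Q(Period 2) = 18.41×55 + 4.31×439 = 1012.55 + 1892.09 = 2904.64
link = 2745.47/2904.64 = 0.945201
Chained index = 100 × 1.042380 × 1.073234 × 0.945201 = 105.7414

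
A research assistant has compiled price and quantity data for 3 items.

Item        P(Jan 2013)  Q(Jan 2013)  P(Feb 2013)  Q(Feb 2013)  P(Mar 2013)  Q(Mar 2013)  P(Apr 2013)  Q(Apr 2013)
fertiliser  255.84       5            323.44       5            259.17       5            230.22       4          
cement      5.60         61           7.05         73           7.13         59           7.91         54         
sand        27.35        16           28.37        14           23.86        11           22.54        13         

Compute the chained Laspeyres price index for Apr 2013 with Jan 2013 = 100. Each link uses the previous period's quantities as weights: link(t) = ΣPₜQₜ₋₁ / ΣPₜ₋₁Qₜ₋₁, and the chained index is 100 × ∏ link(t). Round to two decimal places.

97.41

Link Jan 2013→Feb 2013:
ΣP(Feb 2013)Q(Jan 2013) = 323.44×5 + 7.05×61 + 28.37×16 = 1617.2 + 430.05 + 453.92 = 2501.17
ΣP(Jan 2013)Q(Jan 2013) = 255.84×5 + 5.60×61 + 27.35×16 = 1279.2 + 341.6 + 437.6 = 2058.4
link = 2501.17/2058.4 = 1.215104
Link Feb 2013→Mar 2013:
ΣP(Mar 2013)Q(Feb 2013) = 259.17×5 + 7.13×73 + 23.86×14 = 1295.85 + 520.49 + 334.04 = 2150.38
ΣP(Feb 2013)Q(Feb 2013) = 323.44×5 + 7.05×73 + 28.37×14 = 1617.2 + 514.65 + 397.18 = 2529.03
link = 2150.38/2529.03 = 0.850279
Link Mar 2013→Apr 2013:
ΣP(Apr 2013)Q(Mar 2013) = 230.22×5 + 7.91×59 + 22.54×11 = 1151.1 + 466.69 + 247.94 = 1865.73
ΣP(Mar 2013)Q(Mar 2013) = 259.17×5 + 7.13×59 + 23.86×11 = 1295.85 + 420.67 + 262.46 = 1978.98
link = 1865.73/1978.98 = 0.942774
Chained index = 100 × 1.215104 × 0.850279 × 0.942774 = 97.4052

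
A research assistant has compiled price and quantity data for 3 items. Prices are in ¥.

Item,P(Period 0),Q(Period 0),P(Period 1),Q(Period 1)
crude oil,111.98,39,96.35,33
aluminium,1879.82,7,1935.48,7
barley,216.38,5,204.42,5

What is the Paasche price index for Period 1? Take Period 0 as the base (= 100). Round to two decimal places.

Paasche price index uses current-period quantities as weights.
ΣP(Period 1)·Q(Period 1) = 96.35×33 + 1935.48×7 + 204.42×5 = 3179.55 + 13548.36 + 1022.1 = 17750.01
ΣP(Period 0)·Q(Period 1) = 111.98×33 + 1879.82×7 + 216.38×5 = 3695.34 + 13158.74 + 1081.9 = 17935.98
Index = 17750.01 / 17935.98 × 100 = 98.9631

98.96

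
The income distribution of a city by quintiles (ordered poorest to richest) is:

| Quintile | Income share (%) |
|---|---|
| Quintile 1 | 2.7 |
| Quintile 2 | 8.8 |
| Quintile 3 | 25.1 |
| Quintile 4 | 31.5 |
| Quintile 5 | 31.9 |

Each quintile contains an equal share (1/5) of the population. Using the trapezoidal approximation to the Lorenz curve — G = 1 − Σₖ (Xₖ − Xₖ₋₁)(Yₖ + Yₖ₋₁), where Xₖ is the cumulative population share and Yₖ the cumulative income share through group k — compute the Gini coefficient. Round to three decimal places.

0.324

Cumulative income shares Yₖ: 0.0270, 0.1150, 0.3660, 0.6810, 1.0000
Σ (Xₖ−Xₖ₋₁)(Yₖ+Yₖ₋₁) = (1/5)(0.0270+0.0000) + (1/5)(0.1150+0.0270) + (1/5)(0.3660+0.1150) + (1/5)(0.6810+0.3660) + (1/5)(1.0000+0.6810)
  = 0.0054 + 0.0284 + 0.0962 + 0.2094 + 0.3362 = 0.6756
G = 1 − 0.6756 = 0.3244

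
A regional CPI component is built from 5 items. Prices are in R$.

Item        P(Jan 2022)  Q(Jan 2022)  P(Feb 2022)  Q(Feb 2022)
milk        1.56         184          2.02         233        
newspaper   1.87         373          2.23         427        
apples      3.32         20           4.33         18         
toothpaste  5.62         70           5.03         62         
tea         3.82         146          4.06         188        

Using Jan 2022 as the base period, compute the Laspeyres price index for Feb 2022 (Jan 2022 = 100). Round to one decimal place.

Laspeyres price index uses base-period quantities as weights.
ΣP(Feb 2022)·Q(Jan 2022) = 2.02×184 + 2.23×373 + 4.33×20 + 5.03×70 + 4.06×146 = 371.68 + 831.79 + 86.6 + 352.1 + 592.76 = 2234.93
ΣP(Jan 2022)·Q(Jan 2022) = 1.56×184 + 1.87×373 + 3.32×20 + 5.62×70 + 3.82×146 = 287.04 + 697.51 + 66.4 + 393.4 + 557.72 = 2002.07
Index = 2234.93 / 2002.07 × 100 = 111.6310

111.6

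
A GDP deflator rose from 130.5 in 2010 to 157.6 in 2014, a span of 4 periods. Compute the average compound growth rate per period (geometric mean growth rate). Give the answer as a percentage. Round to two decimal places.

Growth factor = (157.6/130.5)^(1/4) = (1.207663)^(1/4) = 1.048302
Growth rate = 1.048302 − 1 = 0.048302 = 4.8302%

4.83%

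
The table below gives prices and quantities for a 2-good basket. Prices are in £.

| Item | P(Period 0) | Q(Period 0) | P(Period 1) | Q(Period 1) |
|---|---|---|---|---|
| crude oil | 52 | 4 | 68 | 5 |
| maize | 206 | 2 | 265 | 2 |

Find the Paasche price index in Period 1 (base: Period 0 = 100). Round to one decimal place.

Paasche price index uses current-period quantities as weights.
ΣP(Period 1)·Q(Period 1) = 68×5 + 265×2 = 340 + 530 = 870
ΣP(Period 0)·Q(Period 1) = 52×5 + 206×2 = 260 + 412 = 672
Index = 870 / 672 × 100 = 129.4643

129.5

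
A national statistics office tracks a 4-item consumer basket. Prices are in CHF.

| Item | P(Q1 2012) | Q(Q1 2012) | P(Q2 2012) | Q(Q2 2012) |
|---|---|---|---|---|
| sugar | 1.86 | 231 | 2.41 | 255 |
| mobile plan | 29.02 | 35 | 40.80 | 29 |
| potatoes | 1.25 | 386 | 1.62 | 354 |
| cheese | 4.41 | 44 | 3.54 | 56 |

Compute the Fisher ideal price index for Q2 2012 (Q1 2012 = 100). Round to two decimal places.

129.23

Laspeyres component (base-period weights):
ΣP(Q2 2012)Q(Q1 2012) = 2.41×231 + 40.80×35 + 1.62×386 + 3.54×44 = 556.71 + 1428 + 625.32 + 155.76 = 2765.79
ΣP(Q1 2012)Q(Q1 2012) = 1.86×231 + 29.02×35 + 1.25×386 + 4.41×44 = 429.66 + 1015.7 + 482.5 + 194.04 = 2121.9
L = 2765.79 / 2121.9 × 100 = 130.3450
Paasche component (current-period weights):
ΣP(Q2 2012)Q(Q2 2012) = 2.41×255 + 40.80×29 + 1.62×354 + 3.54×56 = 614.55 + 1183.2 + 573.48 + 198.24 = 2569.47
ΣP(Q1 2012)Q(Q2 2012) = 1.86×255 + 29.02×29 + 1.25×354 + 4.41×56 = 474.3 + 841.58 + 442.5 + 246.96 = 2005.34
P = 2569.47 / 2005.34 × 100 = 128.1314
Fisher = √(L × P) = √(130.3450 × 128.1314) = 129.2334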